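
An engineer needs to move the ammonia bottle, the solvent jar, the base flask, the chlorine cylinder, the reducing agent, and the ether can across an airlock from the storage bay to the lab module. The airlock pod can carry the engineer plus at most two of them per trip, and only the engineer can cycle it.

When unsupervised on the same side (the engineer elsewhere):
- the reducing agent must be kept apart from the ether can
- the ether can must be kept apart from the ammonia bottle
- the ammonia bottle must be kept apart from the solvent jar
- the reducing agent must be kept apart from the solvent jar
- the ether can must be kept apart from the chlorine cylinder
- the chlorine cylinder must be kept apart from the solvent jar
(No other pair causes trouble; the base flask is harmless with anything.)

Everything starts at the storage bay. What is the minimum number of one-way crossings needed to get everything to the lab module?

7

Counting alone: the engineer can take at most 2 across per trip to the lab module, so moving all 6 needs at least 3 loaded trips out, with a return between consecutive ones — at least 5 crossings.
The safety rule pushes this higher. Following every safe sequence of crossings, the most of the 6 that can be at the lab module as the airlock pod arrives there on crossing 5 is 5 — never all 6.
So no plan with fewer than 7 crossings exists, and this one achieves 7:
1. Engineer goes to the lab module with the ether can and the solvent jar.  [the storage bay: the ammonia bottle, the base flask, the chlorine cylinder, the reducing agent | the lab module: the ether can, the solvent jar]
2. Engineer goes back to the storage bay alone.  [the storage bay: the ammonia bottle, the base flask, the chlorine cylinder, the reducing agent | the lab module: the ether can, the solvent jar]
3. Engineer goes to the lab module with the ammonia bottle and the base flask.  [the storage bay: the chlorine cylinder, the reducing agent | the lab module: the ammonia bottle, the base flask, the ether can, the solvent jar]
4. Engineer goes back to the storage bay with the ether can and the solvent jar.  [the storage bay: the chlorine cylinder, the ether can, the reducing agent, the solvent jar | the lab module: the ammonia bottle, the base flask]
5. Engineer goes to the lab module with the chlorine cylinder and the reducing agent.  [the storage bay: the ether can, the solvent jar | the lab module: the ammonia bottle, the base flask, the chlorine cylinder, the reducing agent]
6. Engineer goes back to the storage bay alone.  [the storage bay: the ether can, the solvent jar | the lab module: the ammonia bottle, the base flask, the chlorine cylinder, the reducing agent]
7. Engineer goes to the lab module with the ether can and the solvent jar.  [the storage bay: — | the lab module: the ammonia bottle, the base flask, the chlorine cylinder, the ether can, the reducing agent, the solvent jar]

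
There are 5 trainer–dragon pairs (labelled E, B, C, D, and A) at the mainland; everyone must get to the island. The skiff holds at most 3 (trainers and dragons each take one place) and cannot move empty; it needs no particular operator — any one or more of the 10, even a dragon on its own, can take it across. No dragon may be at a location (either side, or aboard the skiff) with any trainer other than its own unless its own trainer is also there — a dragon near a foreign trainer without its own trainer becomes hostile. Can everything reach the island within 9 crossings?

Counting alone: each trip to the island takes at most 3 across and each return brings at least 1 back, so after t trips out (and t−1 returns) at most 3t − (t−1) of the 10 are across; that first reaches 10 at t = 5, so at least 9 crossings are needed.
The safety rule pushes this higher. Following every safe sequence of crossings, the most of the 10 that can be at the island as the skiff arrives there on crossing 9 is 9 — never all 10.
So the move cannot be finished within 9 crossings. (The shortest complete plan takes 11:)
1. dragon E and trainer E cross → the island.
2. trainer E crosses ← the mainland.
3. dragon B, dragon C, and dragon D cross → the island.
4. dragon E crosses ← the mainland.
5. trainer B, trainer C, and trainer D cross → the island.
6. dragon B and trainer B cross ← the mainland.
7. trainer A, trainer B, and trainer E cross → the island.
8. dragon C crosses ← the mainland.
9. dragon B and dragon E cross → the island.
10. dragon E crosses ← the mainland.
11. dragon A, dragon C, and dragon E cross → the island.

No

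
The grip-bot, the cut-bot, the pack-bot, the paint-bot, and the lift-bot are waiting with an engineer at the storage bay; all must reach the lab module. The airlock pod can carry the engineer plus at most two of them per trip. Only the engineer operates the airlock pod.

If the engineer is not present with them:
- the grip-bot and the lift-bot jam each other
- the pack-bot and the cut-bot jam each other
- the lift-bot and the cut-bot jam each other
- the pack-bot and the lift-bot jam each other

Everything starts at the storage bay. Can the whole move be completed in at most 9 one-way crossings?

Yes — this plan uses 7 crossings (≤ 9):
1. Engineer goes to the lab module with the cut-bot and the lift-bot.
2. Engineer goes back to the storage bay with the cut-bot.
3. Engineer goes to the lab module with the cut-bot and the grip-bot.
4. Engineer goes back to the storage bay with the lift-bot.
5. Engineer goes to the lab module with the pack-bot and the paint-bot.
6. Engineer goes back to the storage bay with the cut-bot.
7. Engineer goes to the lab module with the cut-bot and the lift-bot.

Yes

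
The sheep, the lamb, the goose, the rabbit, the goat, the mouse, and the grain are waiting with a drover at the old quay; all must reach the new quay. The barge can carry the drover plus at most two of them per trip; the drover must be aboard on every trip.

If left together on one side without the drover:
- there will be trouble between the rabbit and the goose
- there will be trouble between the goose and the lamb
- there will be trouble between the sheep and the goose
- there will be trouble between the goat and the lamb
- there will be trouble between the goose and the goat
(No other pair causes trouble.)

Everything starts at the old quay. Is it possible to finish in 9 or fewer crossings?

No

Counting alone: the drover can take at most 2 across per trip to the new quay, so moving all 7 needs at least 4 loaded trips out, with a return between consecutive ones — at least 7 crossings.
The safety rule pushes this higher. Following every safe sequence of crossings, the most of the 7 that can be at the new quay as the barge arrives there on crossings 7, 9 is 5, 6 respectively — never all 7.
So the move cannot be finished within 9 crossings. (The shortest complete plan takes 11:)
1. Drover goes to the new quay with the goose and the lamb.
2. Drover goes back to the old quay with the lamb.
3. Drover goes to the new quay with the lamb and the sheep.
4. Drover goes back to the old quay with the goose.
5. Drover goes to the new quay with the goose and the rabbit.
6. Drover goes back to the old quay with the goose.
7. Drover goes to the new quay with the goose and the mouse.
8. Drover goes back to the old quay with the goose.
9. Drover goes to the new quay with the goose and the grain.
10. Drover goes back to the old quay with the goose.
11. Drover goes to the new quay with the goat and the goose.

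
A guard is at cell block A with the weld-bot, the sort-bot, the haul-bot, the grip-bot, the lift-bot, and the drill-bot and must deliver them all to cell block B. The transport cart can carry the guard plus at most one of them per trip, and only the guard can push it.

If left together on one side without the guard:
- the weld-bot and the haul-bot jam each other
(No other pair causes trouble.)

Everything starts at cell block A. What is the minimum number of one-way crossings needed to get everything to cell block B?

11

Counting alone: the guard can take at most 1 across per trip to cell block B, so moving all 6 needs at least 6 loaded trips out, with a return between consecutive ones — at least 11 crossings.
The plan below uses exactly 11 crossings, so it is optimal:
1. Guard goes to cell block B with the weld-bot.  [cell block A: the drill-bot, the grip-bot, the haul-bot, the lift-bot, the sort-bot | cell block B: the weld-bot]
2. Guard goes back to cell block A alone.  [cell block A: the drill-bot, the grip-bot, the haul-bot, the lift-bot, the sort-bot | cell block B: the weld-bot]
3. Guard goes to cell block B with the sort-bot.  [cell block A: the drill-bot, the grip-bot, the haul-bot, the lift-bot | cell block B: the sort-bot, the weld-bot]
4. Guard goes back to cell block A alone.  [cell block A: the drill-bot, the grip-bot, the haul-bot, the lift-bot | cell block B: the sort-bot, the weld-bot]
5. Guard goes to cell block B with the grip-bot.  [cell block A: the drill-bot, the haul-bot, the lift-bot | cell block B: the grip-bot, the sort-bot, the weld-bot]
6. Guard goes back to cell block A alone.  [cell block A: the drill-bot, the haul-bot, the lift-bot | cell block B: the grip-bot, the sort-bot, the weld-bot]
7. Guard goes to cell block B with the lift-bot.  [cell block A: the drill-bot, the haul-bot | cell block B: the grip-bot, the lift-bot, the sort-bot, the weld-bot]
8. Guard goes back to cell block A alone.  [cell block A: the drill-bot, the haul-bot | cell block B: the grip-bot, the lift-bot, the sort-bot, the weld-bot]
9. Guard goes to cell block B with the drill-bot.  [cell block A: the haul-bot | cell block B: the drill-bot, the grip-bot, the lift-bot, the sort-bot, the weld-bot]
10. Guard goes back to cell block A alone.  [cell block A: the haul-bot | cell block B: the drill-bot, the grip-bot, the lift-bot, the sort-bot, the weld-bot]
11. Guard goes to cell block B with the haul-bot.  [cell block A: — | cell block B: the drill-bot, the grip-bot, the haul-bot, the lift-bot, the sort-bot, the weld-bot]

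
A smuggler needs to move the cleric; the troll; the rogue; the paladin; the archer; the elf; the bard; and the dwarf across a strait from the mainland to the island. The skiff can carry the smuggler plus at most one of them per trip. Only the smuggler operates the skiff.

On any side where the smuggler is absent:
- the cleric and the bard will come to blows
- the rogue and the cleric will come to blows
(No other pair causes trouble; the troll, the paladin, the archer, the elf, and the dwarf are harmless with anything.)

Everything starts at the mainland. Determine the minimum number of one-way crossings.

17

Counting alone: the smuggler can take at most 1 across per trip to the island, so moving all 8 needs at least 8 loaded trips out, with a return between consecutive ones — at least 15 crossings.
The safety rule pushes this higher. Following every safe sequence of crossings, the most of the 8 that can be at the island as the skiff arrives there on crossing 15 is 7 — never all 8.
So no plan with fewer than 17 crossings exists, and this one achieves 17:
1. Smuggler goes to the island with the cleric.  [the mainland: the archer, the bard, the dwarf, the elf, the paladin, the rogue, the troll | the island: the cleric]
2. Smuggler goes back to the mainland alone.  [the mainland: the archer, the bard, the dwarf, the elf, the paladin, the rogue, the troll | the island: the cleric]
3. Smuggler goes to the island with the troll.  [the mainland: the archer, the bard, the dwarf, the elf, the paladin, the rogue | the island: the cleric, the troll]
4. Smuggler goes back to the mainland alone.  [the mainland: the archer, the bard, the dwarf, the elf, the paladin, the rogue | the island: the cleric, the troll]
5. Smuggler goes to the island with the rogue.  [the mainland: the archer, the bard, the dwarf, the elf, the paladin | the island: the cleric, the rogue, the troll]
6. Smuggler goes back to the mainland with the cleric.  [the mainland: the archer, the bard, the cleric, the dwarf, the elf, the paladin | the island: the rogue, the troll]
7. Smuggler goes to the island with the bard.  [the mainland: the archer, the cleric, the dwarf, the elf, the paladin | the island: the bard, the rogue, the troll]
8. Smuggler goes back to the mainland alone.  [the mainland: the archer, the cleric, the dwarf, the elf, the paladin | the island: the bard, the rogue, the troll]
9. Smuggler goes to the island with the paladin.  [the mainland: the archer, the cleric, the dwarf, the elf | the island: the bard, the paladin, the rogue, the troll]
10. Smuggler goes back to the mainland alone.  [the mainland: the archer, the cleric, the dwarf, the elf | the island: the bard, the paladin, the rogue, the troll]
11. Smuggler goes to the island with the archer.  [the mainland: the cleric, the dwarf, the elf | the island: the archer, the bard, the paladin, the rogue, the troll]
12. Smuggler goes back to the mainland alone.  [the mainland: the cleric, the dwarf, the elf | the island: the archer, the bard, the paladin, the rogue, the troll]
13. Smuggler goes to the island with the elf.  [the mainland: the cleric, the dwarf | the island: the archer, the bard, the elf, the paladin, the rogue, the troll]
14. Smuggler goes back to the mainland alone.  [the mainland: the cleric, the dwarf | the island: the archer, the bard, the elf, the paladin, the rogue, the troll]
15. Smuggler goes to the island with the dwarf.  [the mainland: the cleric | the island: the archer, the bard, the dwarf, the elf, the paladin, the rogue, the troll]
16. Smuggler goes back to the mainland alone.  [the mainland: the cleric | the island: the archer, the bard, the dwarf, the elf, the paladin, the rogue, the troll]
17. Smuggler goes to the island with the cleric.  [the mainland: — | the island: the archer, the bard, the cleric, the dwarf, the elf, the paladin, the rogue, the troll]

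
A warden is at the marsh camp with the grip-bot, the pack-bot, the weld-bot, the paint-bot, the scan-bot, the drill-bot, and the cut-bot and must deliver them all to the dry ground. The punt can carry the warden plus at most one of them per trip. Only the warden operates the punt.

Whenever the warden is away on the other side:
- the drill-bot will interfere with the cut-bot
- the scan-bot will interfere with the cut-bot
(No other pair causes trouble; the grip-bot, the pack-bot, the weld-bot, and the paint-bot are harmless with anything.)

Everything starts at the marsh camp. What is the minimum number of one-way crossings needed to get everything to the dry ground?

Counting alone: the warden can take at most 1 across per trip to the dry ground, so moving all 7 needs at least 7 loaded trips out, with a return between consecutive ones — at least 13 crossings.
The safety rule pushes this higher. Following every safe sequence of crossings, the most of the 7 that can be at the dry ground as the punt arrives there on crossing 13 is 6 — never all 7.
So no plan with fewer than 15 crossings exists, and this one achieves 15:
1. Warden goes to the dry ground with the cut-bot.
2. Warden goes back to the marsh camp alone.
3. Warden goes to the dry ground with the grip-bot.
4. Warden goes back to the marsh camp alone.
5. Warden goes to the dry ground with the pack-bot.
6. Warden goes back to the marsh camp alone.
7. Warden goes to the dry ground with the weld-bot.
8. Warden goes back to the marsh camp alone.
9. Warden goes to the dry ground with the paint-bot.
10. Warden goes back to the marsh camp alone.
11. Warden goes to the dry ground with the scan-bot.
12. Warden goes back to the marsh camp with the cut-bot.
13. Warden goes to the dry ground with the drill-bot.
14. Warden goes back to the marsh camp alone.
15. Warden goes to the dry ground with the cut-bot.

15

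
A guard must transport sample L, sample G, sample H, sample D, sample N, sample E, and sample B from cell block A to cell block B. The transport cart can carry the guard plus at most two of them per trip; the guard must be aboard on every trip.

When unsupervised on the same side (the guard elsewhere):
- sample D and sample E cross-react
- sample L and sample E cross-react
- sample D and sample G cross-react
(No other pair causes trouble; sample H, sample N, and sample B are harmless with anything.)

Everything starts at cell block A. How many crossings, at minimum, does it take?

Counting alone: the guard can take at most 2 across per trip to cell block B, so moving all 7 needs at least 4 loaded trips out, with a return between consecutive ones — at least 7 crossings.
The plan below uses exactly 7 crossings, so it is optimal:
1. Guard goes to cell block B with sample D and sample L.
2. Guard goes back to cell block A alone.
3. Guard goes to cell block B with sample H.
4. Guard goes back to cell block A alone.
5. Guard goes to cell block B with sample B and sample N.
6. Guard goes back to cell block A alone.
7. Guard goes to cell block B with sample E and sample G.

7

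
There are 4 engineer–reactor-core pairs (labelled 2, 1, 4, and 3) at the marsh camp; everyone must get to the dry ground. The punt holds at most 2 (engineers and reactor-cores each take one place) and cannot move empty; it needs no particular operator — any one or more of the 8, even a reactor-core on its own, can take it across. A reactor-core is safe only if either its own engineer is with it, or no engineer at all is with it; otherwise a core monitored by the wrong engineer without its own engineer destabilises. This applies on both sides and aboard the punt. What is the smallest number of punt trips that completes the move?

Following every safe sequence of crossings from the start, the most of the 8 that can be at the dry ground as the punt arrives there on crossings 1, 3, 5 is 2, 3, 4 respectively; the best ever achieved is 4 of 8.
From crossing 7 on, no configuration arises that was not already reachable earlier: only 44 distinct safe configurations (who is on which side, and where the punt is) can ever be reached, none of them has everyone across, and every continuation just revisits them. So no valid plan exists.

impossible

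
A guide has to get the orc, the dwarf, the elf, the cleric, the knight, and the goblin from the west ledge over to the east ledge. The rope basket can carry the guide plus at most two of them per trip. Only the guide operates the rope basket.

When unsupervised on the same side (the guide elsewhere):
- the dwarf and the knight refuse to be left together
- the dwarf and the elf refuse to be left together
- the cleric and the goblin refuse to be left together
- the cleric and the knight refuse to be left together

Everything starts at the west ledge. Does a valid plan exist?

Yes

1. Guide goes to the east ledge with the cleric and the dwarf.  [the west ledge: the elf, the goblin, the knight, the orc | the east ledge: the cleric, the dwarf]
2. Guide goes back to the west ledge alone.  [the west ledge: the elf, the goblin, the knight, the orc | the east ledge: the cleric, the dwarf]
3. Guide goes to the east ledge with the elf and the orc.  [the west ledge: the goblin, the knight | the east ledge: the cleric, the dwarf, the elf, the orc]
4. Guide goes back to the west ledge with the dwarf.  [the west ledge: the dwarf, the goblin, the knight | the east ledge: the cleric, the elf, the orc]
5. Guide goes to the east ledge with the goblin and the knight.  [the west ledge: the dwarf | the east ledge: the cleric, the elf, the goblin, the knight, the orc]
6. Guide goes back to the west ledge with the cleric.  [the west ledge: the cleric, the dwarf | the east ledge: the elf, the goblin, the knight, the orc]
7. Guide goes to the east ledge with the cleric and the dwarf.  [the west ledge: — | the east ledge: the cleric, the dwarf, the elf, the goblin, the knight, the orc]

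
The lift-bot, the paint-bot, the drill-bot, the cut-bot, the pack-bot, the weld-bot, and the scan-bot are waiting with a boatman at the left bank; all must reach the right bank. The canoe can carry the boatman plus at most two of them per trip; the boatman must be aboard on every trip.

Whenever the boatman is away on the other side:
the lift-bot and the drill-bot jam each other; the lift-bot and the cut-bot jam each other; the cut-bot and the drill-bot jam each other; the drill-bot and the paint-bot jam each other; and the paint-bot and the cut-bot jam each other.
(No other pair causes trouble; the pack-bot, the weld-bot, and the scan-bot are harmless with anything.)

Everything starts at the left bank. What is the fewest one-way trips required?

Counting alone: the boatman can take at most 2 across per trip to the right bank, so moving all 7 needs at least 4 loaded trips out, with a return between consecutive ones — at least 7 crossings.
The safety rule pushes this higher. Following every safe sequence of crossings, the most of the 7 that can be at the right bank as the canoe arrives there on crossings 7, 9 is 5, 6 respectively — never all 7.
So no plan with fewer than 11 crossings exists, and this one achieves 11:
1. Boatman goes to the right bank with the cut-bot and the drill-bot.
2. Boatman goes back to the left bank with the drill-bot.
3. Boatman goes to the right bank with the lift-bot and the paint-bot.
4. Boatman goes back to the left bank with the cut-bot.
5. Boatman goes to the right bank with the drill-bot and the pack-bot.
6. Boatman goes back to the left bank with the drill-bot.
7. Boatman goes to the right bank with the drill-bot and the weld-bot.
8. Boatman goes back to the left bank with the drill-bot.
9. Boatman goes to the right bank with the drill-bot and the scan-bot.
10. Boatman goes back to the left bank with the drill-bot.
11. Boatman goes to the right bank with the cut-bot and the drill-bot.

11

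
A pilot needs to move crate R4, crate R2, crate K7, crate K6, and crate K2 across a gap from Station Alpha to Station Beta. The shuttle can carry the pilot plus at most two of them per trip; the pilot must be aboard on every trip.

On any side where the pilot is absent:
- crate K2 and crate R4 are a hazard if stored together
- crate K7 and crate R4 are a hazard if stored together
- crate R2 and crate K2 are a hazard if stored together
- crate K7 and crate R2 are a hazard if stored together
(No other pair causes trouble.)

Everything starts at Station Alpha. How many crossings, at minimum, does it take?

5

Counting alone: the pilot can take at most 2 across per trip to Station Beta, so moving all 5 needs at least 3 loaded trips out, with a return between consecutive ones — at least 5 crossings.
The plan below uses exactly 5 crossings, so it is optimal:
1. Pilot goes to Station Beta with crate R2 and crate R4.  [Station Alpha: crate K2, crate K6, crate K7 | Station Beta: crate R2, crate R4]
2. Pilot goes back to Station Alpha alone.  [Station Alpha: crate K2, crate K6, crate K7 | Station Beta: crate R2, crate R4]
3. Pilot goes to Station Beta with crate K6.  [Station Alpha: crate K2, crate K7 | Station Beta: crate K6, crate R2, crate R4]
4. Pilot goes back to Station Alpha alone.  [Station Alpha: crate K2, crate K7 | Station Beta: crate K6, crate R2, crate R4]
5. Pilot goes to Station Beta with crate K2 and crate K7.  [Station Alpha: — | Station Beta: crate K2, crate K6, crate K7, crate R2, crate R4]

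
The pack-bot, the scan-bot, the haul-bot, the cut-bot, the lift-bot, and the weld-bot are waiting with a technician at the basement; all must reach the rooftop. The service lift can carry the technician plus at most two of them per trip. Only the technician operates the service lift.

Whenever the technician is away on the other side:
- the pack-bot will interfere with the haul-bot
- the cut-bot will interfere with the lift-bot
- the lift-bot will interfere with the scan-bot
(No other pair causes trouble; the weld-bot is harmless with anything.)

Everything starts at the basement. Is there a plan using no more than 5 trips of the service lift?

No

Counting alone: the technician can take at most 2 across per trip to the rooftop, so moving all 6 needs at least 3 loaded trips out, with a return between consecutive ones — at least 5 crossings.
The safety rule pushes this higher. Following every safe sequence of crossings, the most of the 6 that can be at the rooftop as the service lift arrives there on crossing 5 is 5 — never all 6.
So the move cannot be finished within 5 crossings. (The shortest complete plan takes 7:)
1. Technician goes to the rooftop with the lift-bot and the pack-bot.
2. Technician goes back to the basement alone.
3. Technician goes to the rooftop with the scan-bot.
4. Technician goes back to the basement with the lift-bot.
5. Technician goes to the rooftop with the cut-bot and the weld-bot.
6. Technician goes back to the basement alone.
7. Technician goes to the rooftop with the haul-bot and the lift-bot.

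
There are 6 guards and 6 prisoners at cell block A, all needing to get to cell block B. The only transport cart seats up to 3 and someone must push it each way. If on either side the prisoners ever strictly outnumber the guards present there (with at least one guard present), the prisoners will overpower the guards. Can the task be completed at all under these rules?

Following every safe sequence of crossings from the start, the most of the 12 that can be at cell block B as the transport cart arrives there on crossings 1, 3, 5 is 3, 5, 6 respectively; the best ever achieved is 6 of 12.
From crossing 7 on, no configuration arises that was not already reachable earlier: only 17 distinct safe configurations (who is on which side, and where the transport cart is) can ever be reached, none of them has everyone across, and every continuation just revisits them. They are: 0 guards + 0 prisoners across (transport cart back at the start); 0 guards + 1 prisoner across (transport cart there); 0 guards + 1 prisoner across (transport cart back at the start); 0 guards + 2 prisoners across (transport cart there); 0 guards + 2 prisoners across (transport cart back at the start); 0 guards + 3 prisoners across (transport cart there); 0 guards + 3 prisoners across (transport cart back at the start); 0 guards + 4 prisoners across (transport cart there); 0 guards + 4 prisoners across (transport cart back at the start); 0 guards + 5 prisoners across (transport cart there); 0 guards + 5 prisoners across (transport cart back at the start); 0 guards + 6 prisoners across (transport cart there); 1 guard + 1 prisoner across (transport cart there); 1 guard + 1 prisoner across (transport cart back at the start); 2 guards + 2 prisoners across (transport cart there); 2 guards + 2 prisoners across (transport cart back at the start); 3 guards + 3 prisoners across (transport cart there). So no valid plan exists.

No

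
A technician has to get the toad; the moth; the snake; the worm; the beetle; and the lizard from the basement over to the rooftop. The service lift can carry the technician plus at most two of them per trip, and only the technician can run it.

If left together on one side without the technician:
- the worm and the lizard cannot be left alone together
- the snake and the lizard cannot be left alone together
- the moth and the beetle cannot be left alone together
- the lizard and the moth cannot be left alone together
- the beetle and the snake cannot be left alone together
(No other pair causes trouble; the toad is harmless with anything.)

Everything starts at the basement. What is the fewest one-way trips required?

7

Counting alone: the technician can take at most 2 across per trip to the rooftop, so moving all 6 needs at least 3 loaded trips out, with a return between consecutive ones — at least 5 crossings.
The safety rule pushes this higher. Following every safe sequence of crossings, the most of the 6 that can be at the rooftop as the service lift arrives there on crossing 5 is 5 — never all 6.
So no plan with fewer than 7 crossings exists, and this one achieves 7:
1. Technician goes to the rooftop with the beetle and the lizard.
2. Technician goes back to the basement alone.
3. Technician goes to the rooftop with the moth and the toad.
4. Technician goes back to the basement with the beetle and the lizard.
5. Technician goes to the rooftop with the snake and the worm.
6. Technician goes back to the basement alone.
7. Technician goes to the rooftop with the beetle and the lizard.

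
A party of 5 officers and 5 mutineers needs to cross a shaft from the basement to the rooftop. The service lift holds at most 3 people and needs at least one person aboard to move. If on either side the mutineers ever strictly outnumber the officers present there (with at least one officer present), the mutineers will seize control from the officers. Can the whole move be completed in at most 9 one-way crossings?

No

Counting alone: each trip to the rooftop takes at most 3 across and each return brings at least 1 back, so after t trips out (and t−1 returns) at most 3t − (t−1) of the 10 are across; that first reaches 10 at t = 5, so at least 9 crossings are needed.
The safety rule pushes this higher. Following every safe sequence of crossings, the most of the 10 that can be at the rooftop as the service lift arrives there on crossing 9 is 9 — never all 10.
So the move cannot be finished within 9 crossings. (The shortest complete plan takes 11:)
1. 2 mutineers → the rooftop.  (the basement: 5O 3M; the rooftop: 0O 2M)
2. 1 mutineer ← the basement.  (the basement: 5O 4M; the rooftop: 0O 1M)
3. 3 mutineers → the rooftop.  (the basement: 5O 1M; the rooftop: 0O 4M)
4. 1 mutineer ← the basement.  (the basement: 5O 2M; the rooftop: 0O 3M)
5. 3 officers → the rooftop.  (the basement: 2O 2M; the rooftop: 3O 3M)
6. 1 officer and 1 mutineer ← the basement.  (the basement: 3O 3M; the rooftop: 2O 2M)
7. 3 officers → the rooftop.  (the basement: 0O 3M; the rooftop: 5O 2M)
8. 1 mutineer ← the basement.  (the basement: 0O 4M; the rooftop: 5O 1M)
9. 2 mutineers → the rooftop.  (the basement: 0O 2M; the rooftop: 5O 3M)
10. 1 mutineer ← the basement.  (the basement: 0O 3M; the rooftop: 5O 2M)
11. 3 mutineers → the rooftop.  (the basement: 0O 0M; the rooftop: 5O 5M)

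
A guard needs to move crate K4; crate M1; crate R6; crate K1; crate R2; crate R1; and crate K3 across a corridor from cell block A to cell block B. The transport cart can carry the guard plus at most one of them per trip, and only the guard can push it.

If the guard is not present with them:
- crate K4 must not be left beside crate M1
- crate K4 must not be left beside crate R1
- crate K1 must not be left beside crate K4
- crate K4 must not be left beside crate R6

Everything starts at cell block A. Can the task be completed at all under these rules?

Following every safe sequence of crossings from the start, the most of the 7 that can be at cell block B as the transport cart arrives there on crossings 1, 3, 5, 7 is 1, 2, 3, 4 respectively; the best ever achieved is 4 of 7.
From crossing 9 on, no configuration arises that was not already reachable earlier: only 44 distinct safe configurations (who is on which side, and where the transport cart is) can ever be reached, none of them has everyone across, and every continuation just revisits them. So no valid plan exists.

No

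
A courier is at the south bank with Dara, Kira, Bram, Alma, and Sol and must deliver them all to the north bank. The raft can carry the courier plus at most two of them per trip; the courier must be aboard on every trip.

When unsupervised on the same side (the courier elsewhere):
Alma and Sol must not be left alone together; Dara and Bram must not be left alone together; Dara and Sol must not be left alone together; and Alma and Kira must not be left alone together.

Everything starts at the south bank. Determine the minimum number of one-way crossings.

Counting alone: the courier can take at most 2 across per trip to the north bank, so moving all 5 needs at least 3 loaded trips out, with a return between consecutive ones — at least 5 crossings.
The safety rule pushes this higher. Following every safe sequence of crossings, the most of the 5 that can be at the north bank as the raft arrives there on crossing 5 is 4 — never all 5.
So no plan with fewer than 7 crossings exists, and this one achieves 7:
1. Courier goes to the north bank with Alma and Dara.
2. Courier goes back to the south bank alone.
3. Courier goes to the north bank with Kira.
4. Courier goes back to the south bank with Alma.
5. Courier goes to the north bank with Bram and Sol.
6. Courier goes back to the south bank with Dara.
7. Courier goes to the north bank with Alma and Dara.

7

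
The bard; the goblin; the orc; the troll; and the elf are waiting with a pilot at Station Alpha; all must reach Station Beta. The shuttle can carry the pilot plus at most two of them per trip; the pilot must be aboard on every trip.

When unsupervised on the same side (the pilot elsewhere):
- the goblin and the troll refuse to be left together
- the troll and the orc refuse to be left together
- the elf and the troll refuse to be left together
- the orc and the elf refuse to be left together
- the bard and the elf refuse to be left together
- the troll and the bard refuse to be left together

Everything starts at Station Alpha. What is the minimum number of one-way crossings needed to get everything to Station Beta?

7

Counting alone: the pilot can take at most 2 across per trip to Station Beta, so moving all 5 needs at least 3 loaded trips out, with a return between consecutive ones — at least 5 crossings.
The safety rule pushes this higher. Following every safe sequence of crossings, the most of the 5 that can be at Station Beta as the shuttle arrives there on crossing 5 is 4 — never all 5.
So no plan with fewer than 7 crossings exists, and this one achieves 7:
1. Pilot goes to Station Beta with the elf and the troll.
2. Pilot goes back to Station Alpha with the troll.
3. Pilot goes to Station Beta with the goblin and the troll.
4. Pilot goes back to Station Alpha with the troll.
5. Pilot goes to Station Beta with the bard and the orc.
6. Pilot goes back to Station Alpha with the elf.
7. Pilot goes to Station Beta with the elf and the troll.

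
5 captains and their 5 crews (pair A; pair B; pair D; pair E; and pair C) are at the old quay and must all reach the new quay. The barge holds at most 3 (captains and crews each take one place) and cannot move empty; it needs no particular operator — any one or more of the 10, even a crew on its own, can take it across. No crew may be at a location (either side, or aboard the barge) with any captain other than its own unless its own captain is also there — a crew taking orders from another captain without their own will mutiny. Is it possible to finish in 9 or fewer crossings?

Counting alone: each trip to the new quay takes at most 3 across and each return brings at least 1 back, so after t trips out (and t−1 returns) at most 3t − (t−1) of the 10 are across; that first reaches 10 at t = 5, so at least 9 crossings are needed.
The safety rule pushes this higher. Following every safe sequence of crossings, the most of the 10 that can be at the new quay as the barge arrives there on crossing 9 is 9 — never all 10.
So the move cannot be finished within 9 crossings. (The shortest complete plan takes 11:)
1. captain A and crew A cross → the new quay.
2. captain A crosses ← the old quay.
3. crew B, crew D, and crew E cross → the new quay.
4. crew A crosses ← the old quay.
5. captain B, captain D, and captain E cross → the new quay.
6. captain B and crew B cross ← the old quay.
7. captain A, captain B, and captain C cross → the new quay.
8. crew D crosses ← the old quay.
9. crew A and crew B cross → the new quay.
10. crew A crosses ← the old quay.
11. crew A, crew C, and crew D cross → the new quay.

No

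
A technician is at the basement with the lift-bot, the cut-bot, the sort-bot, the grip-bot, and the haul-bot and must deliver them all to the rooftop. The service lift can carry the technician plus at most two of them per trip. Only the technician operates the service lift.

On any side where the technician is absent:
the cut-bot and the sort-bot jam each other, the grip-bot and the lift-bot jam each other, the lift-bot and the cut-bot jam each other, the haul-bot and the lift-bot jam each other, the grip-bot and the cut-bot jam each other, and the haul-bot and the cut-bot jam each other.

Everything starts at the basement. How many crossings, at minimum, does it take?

7

Counting alone: the technician can take at most 2 across per trip to the rooftop, so moving all 5 needs at least 3 loaded trips out, with a return between consecutive ones — at least 5 crossings.
The safety rule pushes this higher. Following every safe sequence of crossings, the most of the 5 that can be at the rooftop as the service lift arrives there on crossing 5 is 4 — never all 5.
So no plan with fewer than 7 crossings exists, and this one achieves 7:
1. Technician goes to the rooftop with the cut-bot and the lift-bot.
2. Technician goes back to the basement with the lift-bot.
3. Technician goes to the rooftop with the lift-bot and the sort-bot.
4. Technician goes back to the basement with the cut-bot.
5. Technician goes to the rooftop with the grip-bot and the haul-bot.
6. Technician goes back to the basement with the lift-bot.
7. Technician goes to the rooftop with the cut-bot and the lift-bot.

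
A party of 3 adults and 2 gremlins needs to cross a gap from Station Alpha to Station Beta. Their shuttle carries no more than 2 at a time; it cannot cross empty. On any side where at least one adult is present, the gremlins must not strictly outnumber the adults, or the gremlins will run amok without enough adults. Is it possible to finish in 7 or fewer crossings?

Yes — this plan uses 7 crossings (≤ 7):
1. 2 gremlins → Station Beta.  (Station Alpha: 3A 0G; Station Beta: 0A 2G)
2. 1 gremlin ← Station Alpha.  (Station Alpha: 3A 1G; Station Beta: 0A 1G)
3. 2 adults → Station Beta.  (Station Alpha: 1A 1G; Station Beta: 2A 1G)
4. 1 adult ← Station Alpha.  (Station Alpha: 2A 1G; Station Beta: 1A 1G)
5. 1 adult and 1 gremlin → Station Beta.  (Station Alpha: 1A 0G; Station Beta: 2A 2G)
6. 1 gremlin ← Station Alpha.  (Station Alpha: 1A 1G; Station Beta: 2A 1G)
7. 1 adult and 1 gremlin → Station Beta.  (Station Alpha: 0A 0G; Station Beta: 3A 2G)

Yes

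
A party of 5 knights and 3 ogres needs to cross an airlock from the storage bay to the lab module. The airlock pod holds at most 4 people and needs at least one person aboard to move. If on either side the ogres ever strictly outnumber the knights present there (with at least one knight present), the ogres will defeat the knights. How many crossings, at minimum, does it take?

5

Counting alone: each trip to the lab module takes at most 4 across and each return brings at least 1 back, so after t trips out (and t−1 returns) at most 4t − (t−1) of the 8 are across; that first reaches 8 at t = 3, so at least 5 crossings are needed.
The plan below uses exactly 5 crossings, so it is optimal:
1. 2 ogres → the lab module.  (the storage bay: 5K 1O; the lab module: 0K 2O)
2. 1 ogre ← the storage bay.  (the storage bay: 5K 2O; the lab module: 0K 1O)
3. 3 knights and 1 ogre → the lab module.  (the storage bay: 2K 1O; the lab module: 3K 2O)
4. 1 ogre ← the storage bay.  (the storage bay: 2K 2O; the lab module: 3K 1O)
5. 2 knights and 2 ogres → the lab module.  (the storage bay: 0K 0O; the lab module: 5K 3O)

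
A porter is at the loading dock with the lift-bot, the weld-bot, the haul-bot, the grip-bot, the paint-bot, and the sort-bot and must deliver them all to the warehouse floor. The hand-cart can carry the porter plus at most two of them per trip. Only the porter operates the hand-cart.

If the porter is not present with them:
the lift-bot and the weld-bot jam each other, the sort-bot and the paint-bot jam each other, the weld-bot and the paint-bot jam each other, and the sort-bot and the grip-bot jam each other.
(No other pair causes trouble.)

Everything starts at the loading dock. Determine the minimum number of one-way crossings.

7

Counting alone: the porter can take at most 2 across per trip to the warehouse floor, so moving all 6 needs at least 3 loaded trips out, with a return between consecutive ones — at least 5 crossings.
The safety rule pushes this higher. Following every safe sequence of crossings, the most of the 6 that can be at the warehouse floor as the hand-cart arrives there on crossing 5 is 5 — never all 6.
So no plan with fewer than 7 crossings exists, and this one achieves 7:
1. Porter goes to the warehouse floor with the sort-bot and the weld-bot.  [the loading dock: the grip-bot, the haul-bot, the lift-bot, the paint-bot | the warehouse floor: the sort-bot, the weld-bot]
2. Porter goes back to the loading dock alone.  [the loading dock: the grip-bot, the haul-bot, the lift-bot, the paint-bot | the warehouse floor: the sort-bot, the weld-bot]
3. Porter goes to the warehouse floor with the haul-bot and the lift-bot.  [the loading dock: the grip-bot, the paint-bot | the warehouse floor: the haul-bot, the lift-bot, the sort-bot, the weld-bot]
4. Porter goes back to the loading dock with the weld-bot.  [the loading dock: the grip-bot, the paint-bot, the weld-bot | the warehouse floor: the haul-bot, the lift-bot, the sort-bot]
5. Porter goes to the warehouse floor with the grip-bot and the paint-bot.  [the loading dock: the weld-bot | the warehouse floor: the grip-bot, the haul-bot, the lift-bot, the paint-bot, the sort-bot]
6. Porter goes back to the loading dock with the sort-bot.  [the loading dock: the sort-bot, the weld-bot | the warehouse floor: the grip-bot, the haul-bot, the lift-bot, the paint-bot]
7. Porter goes to the warehouse floor with the sort-bot and the weld-bot.  [the loading dock: — | the warehouse floor: the grip-bot, the haul-bot, the lift-bot, the paint-bot, the sort-bot, the weld-bot]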